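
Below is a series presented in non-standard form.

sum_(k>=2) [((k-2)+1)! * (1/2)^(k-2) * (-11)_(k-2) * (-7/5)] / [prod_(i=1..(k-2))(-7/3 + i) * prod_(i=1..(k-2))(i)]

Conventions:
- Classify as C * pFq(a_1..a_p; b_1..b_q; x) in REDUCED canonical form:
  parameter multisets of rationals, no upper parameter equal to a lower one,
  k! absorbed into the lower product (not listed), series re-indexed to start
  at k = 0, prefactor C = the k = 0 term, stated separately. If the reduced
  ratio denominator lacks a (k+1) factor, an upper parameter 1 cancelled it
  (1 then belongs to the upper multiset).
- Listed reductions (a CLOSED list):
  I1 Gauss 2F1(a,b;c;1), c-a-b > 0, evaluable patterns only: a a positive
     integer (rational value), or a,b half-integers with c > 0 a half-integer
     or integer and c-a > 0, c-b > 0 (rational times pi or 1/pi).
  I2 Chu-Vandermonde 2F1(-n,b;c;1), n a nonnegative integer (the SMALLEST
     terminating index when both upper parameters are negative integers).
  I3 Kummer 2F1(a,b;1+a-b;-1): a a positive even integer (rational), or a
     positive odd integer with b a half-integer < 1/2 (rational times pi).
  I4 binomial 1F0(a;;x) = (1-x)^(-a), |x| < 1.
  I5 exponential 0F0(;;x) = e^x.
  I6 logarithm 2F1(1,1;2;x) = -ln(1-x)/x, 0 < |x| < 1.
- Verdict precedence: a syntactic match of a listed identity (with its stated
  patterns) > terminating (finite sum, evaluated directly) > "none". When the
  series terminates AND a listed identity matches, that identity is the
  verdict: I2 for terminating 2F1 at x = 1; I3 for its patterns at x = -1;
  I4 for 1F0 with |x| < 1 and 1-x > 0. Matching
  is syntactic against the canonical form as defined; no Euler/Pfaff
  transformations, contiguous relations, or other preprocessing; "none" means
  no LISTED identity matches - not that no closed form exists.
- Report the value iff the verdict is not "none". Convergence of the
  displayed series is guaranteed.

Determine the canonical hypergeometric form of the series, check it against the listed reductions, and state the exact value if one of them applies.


At argument 1/2: a 2F1 with upper {-11, 2}, lower {-4/3}, scaled by C = -7/5. Verdict: terminating - no listed pattern fits, but -11 in the upper list cuts the series at k = 11; direct evaluation. Its exact value is 9663409/13012480.

Structural cue: from the first term -7/5: the product of the first k integers (prefactor -7/5) is k!.
Adjacent-term ratio: r(k) = (1/2) * (k-11) (k+2) / [(k-4/3) (k+1)] ; factor over Q: parameters, x = (1/2), and C = -7/5.


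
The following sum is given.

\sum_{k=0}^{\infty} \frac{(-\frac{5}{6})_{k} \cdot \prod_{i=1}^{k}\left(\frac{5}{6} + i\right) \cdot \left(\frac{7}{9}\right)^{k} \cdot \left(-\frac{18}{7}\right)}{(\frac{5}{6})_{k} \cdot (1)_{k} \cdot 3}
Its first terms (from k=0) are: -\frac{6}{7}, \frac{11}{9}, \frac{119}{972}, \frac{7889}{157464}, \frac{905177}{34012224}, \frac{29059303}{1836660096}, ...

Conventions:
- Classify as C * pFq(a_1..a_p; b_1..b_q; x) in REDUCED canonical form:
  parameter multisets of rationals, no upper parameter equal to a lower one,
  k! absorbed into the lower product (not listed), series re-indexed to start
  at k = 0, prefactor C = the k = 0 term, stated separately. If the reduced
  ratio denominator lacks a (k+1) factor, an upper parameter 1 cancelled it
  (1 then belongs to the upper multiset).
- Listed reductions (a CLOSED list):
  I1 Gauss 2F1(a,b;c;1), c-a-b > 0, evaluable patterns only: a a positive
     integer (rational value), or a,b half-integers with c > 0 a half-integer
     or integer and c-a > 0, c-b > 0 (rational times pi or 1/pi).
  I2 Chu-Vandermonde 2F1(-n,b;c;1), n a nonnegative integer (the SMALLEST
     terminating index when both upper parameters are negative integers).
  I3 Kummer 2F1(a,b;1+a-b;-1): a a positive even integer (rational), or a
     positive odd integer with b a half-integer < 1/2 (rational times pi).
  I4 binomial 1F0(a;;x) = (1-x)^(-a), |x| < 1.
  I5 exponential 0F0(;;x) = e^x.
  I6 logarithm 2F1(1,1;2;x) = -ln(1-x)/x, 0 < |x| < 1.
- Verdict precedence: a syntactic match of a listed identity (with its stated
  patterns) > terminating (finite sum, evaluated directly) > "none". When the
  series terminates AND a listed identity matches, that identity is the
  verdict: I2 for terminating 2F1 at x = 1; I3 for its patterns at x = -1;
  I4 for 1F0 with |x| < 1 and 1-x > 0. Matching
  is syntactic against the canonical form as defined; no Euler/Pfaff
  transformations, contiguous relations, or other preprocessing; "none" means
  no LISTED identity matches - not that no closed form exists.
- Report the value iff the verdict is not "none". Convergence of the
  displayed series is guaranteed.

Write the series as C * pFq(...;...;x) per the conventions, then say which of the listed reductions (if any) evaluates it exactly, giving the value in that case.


Reduced: x = \frac{7}{9}, 2F1, upper = {-\frac{5}{6}, \frac{11}{6}}, lower = {\frac{5}{6}}, C = -\frac{6}{7}. Verdict: none (x = \frac{7}{9}): each listed identity misses the multisets {-\frac{5}{6}, \frac{11}{6}} ; {\frac{5}{6}}.

Key step: with t_0 = -\frac{6}{7}, the constant factors (prefactor -6/7) combine into one prefactor.
Consecutive-term ratio: r(k) = \frac{7}{9} * (k-\frac{5}{6}) (k+\frac{11}{6}) / [(k+\frac{5}{6}) (k+1)] - rational in k. x = \frac{7}{9}; t_0 = -\frac{6}{7}; negate the roots.


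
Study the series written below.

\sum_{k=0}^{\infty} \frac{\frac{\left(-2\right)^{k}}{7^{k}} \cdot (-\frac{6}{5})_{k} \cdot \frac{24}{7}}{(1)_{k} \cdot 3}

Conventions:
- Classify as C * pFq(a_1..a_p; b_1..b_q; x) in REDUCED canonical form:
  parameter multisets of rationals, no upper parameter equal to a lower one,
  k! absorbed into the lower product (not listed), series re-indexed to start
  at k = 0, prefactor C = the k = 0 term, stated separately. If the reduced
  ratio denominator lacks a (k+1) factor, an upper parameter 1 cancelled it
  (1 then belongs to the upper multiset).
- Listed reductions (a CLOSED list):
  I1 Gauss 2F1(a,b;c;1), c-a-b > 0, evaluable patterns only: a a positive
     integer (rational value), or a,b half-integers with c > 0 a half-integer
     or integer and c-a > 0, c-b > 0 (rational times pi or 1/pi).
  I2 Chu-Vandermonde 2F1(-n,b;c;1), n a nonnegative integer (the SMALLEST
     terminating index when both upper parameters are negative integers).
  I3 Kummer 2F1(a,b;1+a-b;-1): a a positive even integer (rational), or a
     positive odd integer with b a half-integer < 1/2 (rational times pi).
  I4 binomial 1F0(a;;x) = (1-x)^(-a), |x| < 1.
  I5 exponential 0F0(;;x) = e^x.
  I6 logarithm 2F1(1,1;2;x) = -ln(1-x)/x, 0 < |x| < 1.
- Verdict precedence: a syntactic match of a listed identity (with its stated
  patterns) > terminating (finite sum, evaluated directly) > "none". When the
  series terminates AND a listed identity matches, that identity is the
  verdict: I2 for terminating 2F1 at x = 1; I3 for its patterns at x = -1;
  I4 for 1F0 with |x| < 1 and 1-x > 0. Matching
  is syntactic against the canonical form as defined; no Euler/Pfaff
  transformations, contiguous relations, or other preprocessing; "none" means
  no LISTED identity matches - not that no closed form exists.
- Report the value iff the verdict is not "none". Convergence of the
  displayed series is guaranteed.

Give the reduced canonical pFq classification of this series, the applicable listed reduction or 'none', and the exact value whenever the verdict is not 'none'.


This is \frac{8}{7} * 1F0(-\frac{6}{5}; -; -\frac{2}{7}) in reduced canonical form. Verdict: this is the I4 binomial reduction (the 1F0 binomial series: exponent 6/5, x = -\frac{2}{7}). Value: \frac{8}{7} \cdot \left(\frac{9}{7}\right)^{\frac{6}{5}}.

First insight: from the first term \frac{8}{7}: the constant factors (prefactor 8/7) combine into one prefactor.
Ratio: r(k) = -\frac{2}{7} * (k-\frac{6}{5}) / [(k+1)] - rational in k. x = -\frac{2}{7}; t_0 = \frac{8}{7}; negate the roots.


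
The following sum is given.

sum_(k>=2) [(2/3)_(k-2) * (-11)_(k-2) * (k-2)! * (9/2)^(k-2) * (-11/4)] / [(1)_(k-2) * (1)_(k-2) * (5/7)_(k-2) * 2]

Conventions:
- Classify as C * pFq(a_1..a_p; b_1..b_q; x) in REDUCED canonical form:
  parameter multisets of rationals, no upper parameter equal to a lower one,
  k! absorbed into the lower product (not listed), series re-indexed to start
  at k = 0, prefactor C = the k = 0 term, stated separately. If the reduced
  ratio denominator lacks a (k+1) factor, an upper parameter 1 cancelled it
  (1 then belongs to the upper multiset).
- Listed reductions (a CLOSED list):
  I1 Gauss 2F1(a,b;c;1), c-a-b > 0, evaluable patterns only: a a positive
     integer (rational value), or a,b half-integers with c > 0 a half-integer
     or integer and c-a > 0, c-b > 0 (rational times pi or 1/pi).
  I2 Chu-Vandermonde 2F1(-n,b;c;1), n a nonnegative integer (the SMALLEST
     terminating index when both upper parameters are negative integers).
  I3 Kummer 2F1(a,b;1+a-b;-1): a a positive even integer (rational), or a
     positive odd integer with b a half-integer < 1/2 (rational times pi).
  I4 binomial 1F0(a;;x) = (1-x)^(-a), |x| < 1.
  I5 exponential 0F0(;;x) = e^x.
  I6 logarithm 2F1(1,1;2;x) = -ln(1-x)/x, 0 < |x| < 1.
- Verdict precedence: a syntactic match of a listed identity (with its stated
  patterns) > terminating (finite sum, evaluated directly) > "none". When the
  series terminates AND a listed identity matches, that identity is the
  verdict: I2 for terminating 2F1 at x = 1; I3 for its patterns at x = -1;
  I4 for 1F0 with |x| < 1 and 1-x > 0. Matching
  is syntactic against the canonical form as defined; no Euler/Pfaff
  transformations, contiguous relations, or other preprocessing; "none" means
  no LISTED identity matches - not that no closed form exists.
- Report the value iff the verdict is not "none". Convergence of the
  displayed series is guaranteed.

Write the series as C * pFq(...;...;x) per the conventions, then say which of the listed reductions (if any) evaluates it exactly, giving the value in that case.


Reduced: x = 9/2, 2F1, upper = {-11, 2/3}, lower = {5/7}, C = -11/8. Verdict: terminating. With -11 upstairs the series is a 12-term polynomial sum; evaluated term by term. Sum: 319474842718253893/290057830400.

First insight: x = (9/2) and (1)_k (prefactor -11/8) is k! itself.
Consecutive-term ratio: r(k) = (9/2) * (k-11) (k+2/3) / [(k+5/7) (k+1)] - rational in k, leading ratio (9/2); with t_0 = -11/8, classification follows.


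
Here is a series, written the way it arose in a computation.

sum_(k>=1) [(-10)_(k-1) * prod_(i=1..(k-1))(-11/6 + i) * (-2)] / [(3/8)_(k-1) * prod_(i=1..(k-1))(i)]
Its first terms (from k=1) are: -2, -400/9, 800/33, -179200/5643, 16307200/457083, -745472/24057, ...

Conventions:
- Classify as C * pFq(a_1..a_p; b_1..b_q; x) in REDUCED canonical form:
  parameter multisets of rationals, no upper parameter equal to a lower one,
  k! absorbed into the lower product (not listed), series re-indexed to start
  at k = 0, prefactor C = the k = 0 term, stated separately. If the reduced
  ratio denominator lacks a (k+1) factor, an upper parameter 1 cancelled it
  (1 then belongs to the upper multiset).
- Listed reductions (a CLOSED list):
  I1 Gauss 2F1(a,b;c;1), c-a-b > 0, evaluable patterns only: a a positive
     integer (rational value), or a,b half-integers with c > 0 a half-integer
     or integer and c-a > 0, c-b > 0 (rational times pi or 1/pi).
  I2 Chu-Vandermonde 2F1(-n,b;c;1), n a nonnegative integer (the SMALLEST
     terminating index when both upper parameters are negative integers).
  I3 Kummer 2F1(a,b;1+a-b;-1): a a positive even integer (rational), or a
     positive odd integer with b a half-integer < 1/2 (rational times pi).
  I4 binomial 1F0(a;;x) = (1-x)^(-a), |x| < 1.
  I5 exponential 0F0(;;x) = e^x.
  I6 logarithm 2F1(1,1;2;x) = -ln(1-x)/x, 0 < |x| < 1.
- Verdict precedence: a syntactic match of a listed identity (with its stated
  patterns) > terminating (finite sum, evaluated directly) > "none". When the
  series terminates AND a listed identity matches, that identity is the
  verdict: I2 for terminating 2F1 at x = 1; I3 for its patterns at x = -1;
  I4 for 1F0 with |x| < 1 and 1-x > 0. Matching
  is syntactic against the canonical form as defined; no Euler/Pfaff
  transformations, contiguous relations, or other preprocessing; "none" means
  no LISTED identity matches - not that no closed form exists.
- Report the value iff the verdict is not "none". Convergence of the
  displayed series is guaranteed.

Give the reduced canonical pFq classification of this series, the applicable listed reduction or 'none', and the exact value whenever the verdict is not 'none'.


Key observation: t_0 = -2 here, and the running product (C = -2, x = 1) telescopes to a rising factorial.
Step ratio: r(k) = 1 * (k-10) (k-5/6) / [(k+3/8) (k+1)] ; factor over Q: parameters, x = 1, and C = -2.

The series (x = 1) is 2F1: upper {-10, -5/6}, lower {3/8}, prefactor -2. Verdict: Vandermonde's identity (I2) fires (terminating 2F1 at x = 1 with n = 10, b = -5/6, c = 3/8). Exact value: -5021497737138610/139023733188321.


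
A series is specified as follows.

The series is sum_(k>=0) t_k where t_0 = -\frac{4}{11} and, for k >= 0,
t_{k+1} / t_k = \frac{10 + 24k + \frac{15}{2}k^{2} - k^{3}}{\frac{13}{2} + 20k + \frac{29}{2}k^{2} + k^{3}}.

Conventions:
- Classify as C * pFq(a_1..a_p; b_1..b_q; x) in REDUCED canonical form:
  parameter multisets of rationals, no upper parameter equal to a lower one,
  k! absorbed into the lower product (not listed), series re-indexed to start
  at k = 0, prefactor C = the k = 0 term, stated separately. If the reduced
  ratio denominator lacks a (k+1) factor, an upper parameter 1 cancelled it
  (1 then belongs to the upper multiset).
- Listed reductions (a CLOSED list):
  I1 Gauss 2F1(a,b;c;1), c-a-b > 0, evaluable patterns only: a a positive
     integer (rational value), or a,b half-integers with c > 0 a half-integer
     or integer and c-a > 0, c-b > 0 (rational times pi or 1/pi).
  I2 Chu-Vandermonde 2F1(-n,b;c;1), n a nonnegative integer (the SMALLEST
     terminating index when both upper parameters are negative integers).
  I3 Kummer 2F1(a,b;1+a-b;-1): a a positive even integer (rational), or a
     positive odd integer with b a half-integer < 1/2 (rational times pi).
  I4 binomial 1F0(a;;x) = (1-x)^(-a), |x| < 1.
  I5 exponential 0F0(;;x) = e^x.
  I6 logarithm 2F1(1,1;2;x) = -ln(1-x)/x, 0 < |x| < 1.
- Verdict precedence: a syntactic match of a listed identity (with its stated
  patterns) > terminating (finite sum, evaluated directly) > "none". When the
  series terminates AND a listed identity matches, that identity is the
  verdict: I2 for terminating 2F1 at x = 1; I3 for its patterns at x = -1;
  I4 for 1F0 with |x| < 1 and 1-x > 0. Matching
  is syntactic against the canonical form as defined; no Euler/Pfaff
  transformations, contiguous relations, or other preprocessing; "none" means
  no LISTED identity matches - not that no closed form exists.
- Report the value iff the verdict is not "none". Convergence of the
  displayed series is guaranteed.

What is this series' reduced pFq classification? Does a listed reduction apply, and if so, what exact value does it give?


Classification (C = -\frac{4}{11}): 2F1 with upper {-10, 2}, lower {13}, argument x = -1. Verdict: Kummer's theorem (I3) fires (x = -1; c = 13 equals 1+a-b for upper {-10, 2}: listed pattern). Value: -\frac{24}{11}.

The tell: with t_0 = -\frac{4}{11}, the expanded ratio factors over Q; C = -4/11, x = -1, roots give parameters.
Term ratio: r(k) = -1 * (k-10) (k+2) / [(k+13) (k+1)] - rational; roots negated = parameters, x = -1, C = -\frac{4}{11}.


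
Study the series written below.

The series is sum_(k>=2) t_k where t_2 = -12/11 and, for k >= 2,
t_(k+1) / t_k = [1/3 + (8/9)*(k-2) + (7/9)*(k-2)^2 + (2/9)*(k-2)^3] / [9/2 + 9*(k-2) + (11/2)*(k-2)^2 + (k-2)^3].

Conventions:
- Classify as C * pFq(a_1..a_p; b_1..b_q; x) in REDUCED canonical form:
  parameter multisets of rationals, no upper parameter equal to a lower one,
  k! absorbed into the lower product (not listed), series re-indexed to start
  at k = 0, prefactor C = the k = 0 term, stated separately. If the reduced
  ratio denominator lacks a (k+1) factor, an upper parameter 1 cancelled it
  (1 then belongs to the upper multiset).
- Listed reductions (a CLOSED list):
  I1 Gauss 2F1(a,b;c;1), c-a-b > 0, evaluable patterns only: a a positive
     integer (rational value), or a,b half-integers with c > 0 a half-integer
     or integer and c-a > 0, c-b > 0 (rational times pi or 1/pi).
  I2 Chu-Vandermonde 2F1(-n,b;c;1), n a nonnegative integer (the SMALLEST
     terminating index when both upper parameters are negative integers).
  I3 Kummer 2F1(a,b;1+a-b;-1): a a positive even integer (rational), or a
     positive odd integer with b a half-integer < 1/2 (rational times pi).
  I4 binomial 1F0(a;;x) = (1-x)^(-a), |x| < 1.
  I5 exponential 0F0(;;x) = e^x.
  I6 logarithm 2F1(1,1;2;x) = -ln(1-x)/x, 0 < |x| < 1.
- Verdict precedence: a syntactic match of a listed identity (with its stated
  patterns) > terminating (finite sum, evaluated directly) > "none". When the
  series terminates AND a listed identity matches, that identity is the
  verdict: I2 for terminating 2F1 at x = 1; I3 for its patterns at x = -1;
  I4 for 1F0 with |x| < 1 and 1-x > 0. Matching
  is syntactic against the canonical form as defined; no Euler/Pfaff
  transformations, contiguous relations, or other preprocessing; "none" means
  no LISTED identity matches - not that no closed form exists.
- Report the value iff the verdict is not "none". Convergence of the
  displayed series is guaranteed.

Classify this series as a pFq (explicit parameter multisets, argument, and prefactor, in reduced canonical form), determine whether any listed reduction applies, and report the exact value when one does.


x = 2/9 here; the reduced form reads 2F1, upper {1, 1}, lower {3}, C = -12/11. Verdict: none - at argument 2/9 the multisets {1, 1} ; {3} match no listed identity.

Key observation: from the first term -12/11: cancel k + 3/2 from the displayed ratio first; then C = -12/11.
Term ratio: r(k) = (2/9) * (k+1) (k+1) / [(k+3) (k+1)] ; factor over Q: parameters, x = (2/9), and C = -12/11.


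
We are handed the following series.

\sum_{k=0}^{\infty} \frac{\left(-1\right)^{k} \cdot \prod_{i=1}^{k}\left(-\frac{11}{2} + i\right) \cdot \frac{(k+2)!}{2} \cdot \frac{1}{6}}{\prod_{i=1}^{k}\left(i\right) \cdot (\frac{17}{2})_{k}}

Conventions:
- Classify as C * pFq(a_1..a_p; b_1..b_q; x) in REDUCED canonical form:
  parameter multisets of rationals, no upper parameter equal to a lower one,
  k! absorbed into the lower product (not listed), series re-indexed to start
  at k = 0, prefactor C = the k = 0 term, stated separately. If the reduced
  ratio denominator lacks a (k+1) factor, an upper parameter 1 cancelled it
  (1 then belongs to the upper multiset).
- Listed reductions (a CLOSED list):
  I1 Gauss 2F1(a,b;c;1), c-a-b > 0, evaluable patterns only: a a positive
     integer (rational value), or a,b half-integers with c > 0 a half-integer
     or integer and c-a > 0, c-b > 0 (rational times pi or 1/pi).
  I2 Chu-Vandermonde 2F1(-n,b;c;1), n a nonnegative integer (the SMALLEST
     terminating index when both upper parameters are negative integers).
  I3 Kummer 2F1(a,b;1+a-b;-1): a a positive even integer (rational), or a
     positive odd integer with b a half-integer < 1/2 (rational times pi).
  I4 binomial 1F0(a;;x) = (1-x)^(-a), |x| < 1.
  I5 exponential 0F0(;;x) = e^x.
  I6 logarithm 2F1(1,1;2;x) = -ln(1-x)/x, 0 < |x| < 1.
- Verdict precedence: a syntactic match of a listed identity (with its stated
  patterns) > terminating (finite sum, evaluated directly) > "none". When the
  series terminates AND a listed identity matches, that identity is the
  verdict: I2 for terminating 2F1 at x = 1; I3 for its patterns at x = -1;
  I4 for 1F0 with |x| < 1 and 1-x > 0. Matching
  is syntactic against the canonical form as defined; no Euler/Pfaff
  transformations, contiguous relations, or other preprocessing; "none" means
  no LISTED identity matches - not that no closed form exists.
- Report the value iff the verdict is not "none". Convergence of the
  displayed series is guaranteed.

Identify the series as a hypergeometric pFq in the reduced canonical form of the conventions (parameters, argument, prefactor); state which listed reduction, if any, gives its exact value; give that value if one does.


Prefactor \frac{1}{6}, argument -1: 2F1 with upper {-\frac{9}{2}, 3} over lower {\frac{17}{2}}. Verdict: Kummer (I3) fires (x = -1; c = \frac{17}{2} equals 1+a-b for upper {-\frac{9}{2}, 3}: listed pattern). Its exact value is \frac{15015}{65536} \cdot \pi.

Structural cue: x = -1 and the product of the first k integers (C = 1/6, x = -1) is k!.
Adjacent-term ratio: r(k) = -1 * (k-\frac{9}{2}) (k+3) / [(k+\frac{17}{2}) (k+1)] ; factor over Q: parameters, x = -1, and C = \frac{1}{6}.


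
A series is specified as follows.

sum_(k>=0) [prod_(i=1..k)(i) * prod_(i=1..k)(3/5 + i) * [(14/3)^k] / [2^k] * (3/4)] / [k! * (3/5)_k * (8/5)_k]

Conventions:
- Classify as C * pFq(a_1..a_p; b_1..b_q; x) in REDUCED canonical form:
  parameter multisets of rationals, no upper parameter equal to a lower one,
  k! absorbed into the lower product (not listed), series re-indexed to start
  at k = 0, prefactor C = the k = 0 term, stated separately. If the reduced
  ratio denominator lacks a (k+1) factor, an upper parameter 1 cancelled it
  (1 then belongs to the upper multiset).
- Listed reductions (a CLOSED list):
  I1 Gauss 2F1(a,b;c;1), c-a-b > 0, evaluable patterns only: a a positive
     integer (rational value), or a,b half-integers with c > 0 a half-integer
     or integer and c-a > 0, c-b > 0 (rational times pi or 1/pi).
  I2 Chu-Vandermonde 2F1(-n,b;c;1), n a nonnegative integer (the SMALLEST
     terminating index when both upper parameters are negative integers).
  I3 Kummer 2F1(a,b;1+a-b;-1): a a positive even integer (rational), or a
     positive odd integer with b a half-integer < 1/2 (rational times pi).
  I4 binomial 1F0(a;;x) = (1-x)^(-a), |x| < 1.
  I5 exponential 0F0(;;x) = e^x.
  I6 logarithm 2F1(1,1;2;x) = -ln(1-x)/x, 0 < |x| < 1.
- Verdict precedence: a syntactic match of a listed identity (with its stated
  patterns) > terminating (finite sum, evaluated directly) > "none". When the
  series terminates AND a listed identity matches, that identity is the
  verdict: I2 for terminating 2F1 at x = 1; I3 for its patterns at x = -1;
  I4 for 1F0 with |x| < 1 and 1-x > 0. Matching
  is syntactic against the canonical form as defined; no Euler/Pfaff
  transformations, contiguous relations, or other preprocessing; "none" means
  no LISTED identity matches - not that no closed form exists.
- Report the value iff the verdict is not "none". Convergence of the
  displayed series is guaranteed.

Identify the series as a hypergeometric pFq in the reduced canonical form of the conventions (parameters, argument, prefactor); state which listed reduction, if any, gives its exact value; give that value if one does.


Key observation: t_0 being 3/4, the two k-th powers (C = 3/4) combine into one argument.
Adjacent-term ratio: r(k) = (7/3) * (k+1) / [(k+3/5) (k+1)] - poly over poly, x = (7/3) from leading terms; C = 3/4 at k = 0.

The series (x = 7/3) is 1F1: upper {1}, lower {3/5}, prefactor 3/4. Verdict: none. Every listed pattern misses the 1F1 form at 7/3, upper {1}.


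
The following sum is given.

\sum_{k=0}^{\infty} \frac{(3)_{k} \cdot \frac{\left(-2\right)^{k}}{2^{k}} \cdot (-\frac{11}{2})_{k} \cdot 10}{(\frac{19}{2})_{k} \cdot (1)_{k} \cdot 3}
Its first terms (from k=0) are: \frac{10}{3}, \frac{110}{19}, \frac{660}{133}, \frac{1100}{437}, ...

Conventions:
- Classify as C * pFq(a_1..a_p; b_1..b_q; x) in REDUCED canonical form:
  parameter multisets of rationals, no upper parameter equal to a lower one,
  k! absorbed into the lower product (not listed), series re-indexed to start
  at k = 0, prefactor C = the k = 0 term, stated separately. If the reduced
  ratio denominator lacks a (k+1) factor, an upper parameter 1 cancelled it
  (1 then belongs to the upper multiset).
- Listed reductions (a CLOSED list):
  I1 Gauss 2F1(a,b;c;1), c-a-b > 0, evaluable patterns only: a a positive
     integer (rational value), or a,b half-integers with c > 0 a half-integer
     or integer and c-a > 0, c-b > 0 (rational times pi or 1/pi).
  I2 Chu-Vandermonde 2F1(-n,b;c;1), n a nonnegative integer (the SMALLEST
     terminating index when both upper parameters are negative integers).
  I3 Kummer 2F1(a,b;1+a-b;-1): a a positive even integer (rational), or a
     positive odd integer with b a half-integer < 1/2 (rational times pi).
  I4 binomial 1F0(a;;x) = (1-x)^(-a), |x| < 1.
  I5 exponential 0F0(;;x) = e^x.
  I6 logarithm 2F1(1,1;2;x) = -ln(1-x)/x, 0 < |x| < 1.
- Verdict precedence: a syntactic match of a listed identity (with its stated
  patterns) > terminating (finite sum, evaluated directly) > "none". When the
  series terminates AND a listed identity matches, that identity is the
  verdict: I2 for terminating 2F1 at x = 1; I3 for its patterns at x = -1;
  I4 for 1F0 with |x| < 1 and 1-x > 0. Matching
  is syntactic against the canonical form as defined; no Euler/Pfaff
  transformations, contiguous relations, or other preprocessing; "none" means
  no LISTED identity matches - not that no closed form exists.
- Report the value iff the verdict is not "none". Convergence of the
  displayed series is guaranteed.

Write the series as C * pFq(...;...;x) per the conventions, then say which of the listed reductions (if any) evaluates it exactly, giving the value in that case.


Reduced: x = -1, 2F1, upper = {-\frac{11}{2}, 3}, lower = {\frac{19}{2}}, C = \frac{10}{3}. Verdict: this is Kummer's theorem (I3) (x = -1; c = \frac{19}{2} equals 1+a-b for upper {-\frac{11}{2}, 3}: listed pattern). Value: \frac{182325}{32768} \cdot \pi.

Key observation: from the first term \frac{10}{3}: the two k-th powers (prefactor 10/3) combine into one argument.
Adjacent-term ratio: r(k) = -1 * (k-\frac{11}{2}) (k+3) / [(k+\frac{19}{2}) (k+1)] - rational in k, leading ratio -1; with t_0 = \frac{10}{3}, classification follows.


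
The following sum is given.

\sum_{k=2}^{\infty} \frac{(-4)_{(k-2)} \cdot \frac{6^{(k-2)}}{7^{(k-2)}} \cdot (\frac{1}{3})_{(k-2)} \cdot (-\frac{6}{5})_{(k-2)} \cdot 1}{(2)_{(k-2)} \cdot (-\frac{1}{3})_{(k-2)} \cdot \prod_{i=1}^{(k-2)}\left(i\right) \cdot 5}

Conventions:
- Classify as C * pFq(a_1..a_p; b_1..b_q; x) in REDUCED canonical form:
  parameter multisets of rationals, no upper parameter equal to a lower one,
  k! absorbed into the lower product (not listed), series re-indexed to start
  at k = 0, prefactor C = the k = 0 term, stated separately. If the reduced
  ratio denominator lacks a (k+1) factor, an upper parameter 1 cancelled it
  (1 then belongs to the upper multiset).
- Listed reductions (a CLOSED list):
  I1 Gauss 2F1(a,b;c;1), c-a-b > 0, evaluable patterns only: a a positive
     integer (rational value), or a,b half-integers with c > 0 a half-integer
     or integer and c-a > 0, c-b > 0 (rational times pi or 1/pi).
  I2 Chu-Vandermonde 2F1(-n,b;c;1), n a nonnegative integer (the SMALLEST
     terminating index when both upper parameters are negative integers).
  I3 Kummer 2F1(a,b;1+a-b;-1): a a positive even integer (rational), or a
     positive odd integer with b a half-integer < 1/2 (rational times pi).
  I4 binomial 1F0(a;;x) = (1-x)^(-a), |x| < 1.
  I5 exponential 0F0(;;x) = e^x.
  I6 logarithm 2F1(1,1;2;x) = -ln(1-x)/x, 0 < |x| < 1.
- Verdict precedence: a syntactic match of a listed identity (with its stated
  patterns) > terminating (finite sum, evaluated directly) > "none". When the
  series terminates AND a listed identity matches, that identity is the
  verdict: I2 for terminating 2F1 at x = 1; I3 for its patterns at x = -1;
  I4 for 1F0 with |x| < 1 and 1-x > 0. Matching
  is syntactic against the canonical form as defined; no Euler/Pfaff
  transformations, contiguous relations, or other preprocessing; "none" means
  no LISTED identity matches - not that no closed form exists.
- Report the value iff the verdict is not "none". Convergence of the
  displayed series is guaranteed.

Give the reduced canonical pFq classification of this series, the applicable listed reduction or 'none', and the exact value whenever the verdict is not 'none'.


Canonical form: C = \frac{1}{5} times 3F2 with upper {-4, -\frac{6}{5}, \frac{1}{3}}, lower {-\frac{1}{3}, 2}, x = \frac{6}{7}. Verdict: terminating - upper parameter -4 makes this a finite sum (last index 4), evaluated exactly. Hence: -\frac{1456477}{5359375}.

Key observation: t_0 being \frac{1}{5}, the constant factors (prefactor 1/5) combine into one prefactor.
Step ratio: r(k) = \frac{6}{7} * (k-4) (k-\frac{6}{5}) (k+\frac{1}{3}) / [(k-\frac{1}{3}) (k+2) (k+1)] - poly over poly, x = \frac{6}{7} from leading terms; C = \frac{1}{5} at k = 0.


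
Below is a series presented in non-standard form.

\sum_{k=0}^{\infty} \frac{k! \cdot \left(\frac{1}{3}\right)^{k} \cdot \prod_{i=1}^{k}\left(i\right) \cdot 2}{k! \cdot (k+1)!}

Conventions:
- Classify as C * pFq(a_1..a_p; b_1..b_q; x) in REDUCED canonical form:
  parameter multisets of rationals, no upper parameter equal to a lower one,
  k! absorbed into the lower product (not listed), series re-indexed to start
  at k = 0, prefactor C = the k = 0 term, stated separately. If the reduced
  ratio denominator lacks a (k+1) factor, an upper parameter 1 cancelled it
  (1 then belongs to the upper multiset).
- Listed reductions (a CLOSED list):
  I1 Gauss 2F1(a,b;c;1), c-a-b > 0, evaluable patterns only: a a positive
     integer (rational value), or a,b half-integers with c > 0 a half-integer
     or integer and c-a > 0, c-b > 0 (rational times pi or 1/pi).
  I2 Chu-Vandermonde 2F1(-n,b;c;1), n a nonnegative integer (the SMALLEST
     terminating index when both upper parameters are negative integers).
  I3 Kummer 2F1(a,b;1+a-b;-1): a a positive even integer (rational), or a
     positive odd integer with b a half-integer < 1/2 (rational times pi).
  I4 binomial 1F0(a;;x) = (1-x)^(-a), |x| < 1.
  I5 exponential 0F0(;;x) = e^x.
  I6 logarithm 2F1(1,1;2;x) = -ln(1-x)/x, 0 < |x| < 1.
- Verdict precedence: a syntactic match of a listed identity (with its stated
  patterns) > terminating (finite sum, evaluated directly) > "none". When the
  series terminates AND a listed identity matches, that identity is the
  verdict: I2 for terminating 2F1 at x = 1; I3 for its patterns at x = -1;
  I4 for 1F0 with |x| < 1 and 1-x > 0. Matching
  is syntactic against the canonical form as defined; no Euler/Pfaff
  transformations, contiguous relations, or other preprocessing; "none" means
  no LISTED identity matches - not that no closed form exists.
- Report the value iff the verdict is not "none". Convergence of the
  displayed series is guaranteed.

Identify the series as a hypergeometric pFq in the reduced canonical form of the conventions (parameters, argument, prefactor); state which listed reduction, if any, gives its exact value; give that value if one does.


This is 2 * 2F1(1, 1; 2; \frac{1}{3}) in reduced canonical form. Verdict: the logarithmic series (I6) fires (the logarithm: parameters (1,1;2), x = \frac{1}{3}). Value: \left(-6\right) \cdot \ln\left(\frac{2}{3}\right).

Key step: t_0 = 2 here, and the running product (C = 2, x = 1/3) telescopes to a rising factorial.
Term ratio: r(k) = \frac{1}{3} * (k+1) (k+1) / [(k+2) (k+1)] - poly over poly, x = \frac{1}{3} from leading terms; C = 2 at k = 0.


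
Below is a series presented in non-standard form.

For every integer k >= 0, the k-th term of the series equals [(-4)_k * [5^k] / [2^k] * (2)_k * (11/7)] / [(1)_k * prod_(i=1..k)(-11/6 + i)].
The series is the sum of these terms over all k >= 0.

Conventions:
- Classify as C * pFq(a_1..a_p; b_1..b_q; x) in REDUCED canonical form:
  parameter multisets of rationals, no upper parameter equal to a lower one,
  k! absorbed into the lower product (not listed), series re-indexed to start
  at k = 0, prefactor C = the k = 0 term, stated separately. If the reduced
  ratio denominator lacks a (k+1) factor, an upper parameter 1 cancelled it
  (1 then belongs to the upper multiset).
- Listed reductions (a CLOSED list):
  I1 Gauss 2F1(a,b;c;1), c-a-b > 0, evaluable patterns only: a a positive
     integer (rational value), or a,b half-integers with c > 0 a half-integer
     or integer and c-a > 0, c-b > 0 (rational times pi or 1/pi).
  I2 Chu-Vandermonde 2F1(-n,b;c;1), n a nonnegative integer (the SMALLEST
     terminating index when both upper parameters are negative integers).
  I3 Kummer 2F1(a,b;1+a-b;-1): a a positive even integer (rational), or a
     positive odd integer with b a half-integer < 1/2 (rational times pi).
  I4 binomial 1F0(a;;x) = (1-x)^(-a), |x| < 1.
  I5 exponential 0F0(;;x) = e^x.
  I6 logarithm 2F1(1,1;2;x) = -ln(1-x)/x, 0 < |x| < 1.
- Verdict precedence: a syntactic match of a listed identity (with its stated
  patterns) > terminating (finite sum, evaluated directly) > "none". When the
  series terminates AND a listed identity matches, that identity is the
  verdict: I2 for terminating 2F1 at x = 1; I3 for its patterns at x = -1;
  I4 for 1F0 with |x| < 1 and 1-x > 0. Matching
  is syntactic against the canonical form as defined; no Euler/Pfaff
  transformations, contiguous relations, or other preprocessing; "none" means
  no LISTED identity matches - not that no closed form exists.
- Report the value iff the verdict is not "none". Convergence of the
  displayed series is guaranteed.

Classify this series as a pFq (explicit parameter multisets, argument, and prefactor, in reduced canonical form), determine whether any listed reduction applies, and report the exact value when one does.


Structural cue: t_0 = 11/7 here, and (1)_k (prefactor 11/7) is k! itself.
Term ratio: r(k) = (5/2) * (k-4) (k+2) / [(k-5/6) (k+1)] - poly over poly, x = (5/2) from leading terms; C = 11/7 at k = 0.

With C = 11/7: the canonical form is 2F1(-4, 2; -5/6; 5/2). Verdict: terminating. With -4 upstairs the series is a 5-term polynomial sum; evaluated term by term. Sum: -5695195/637.


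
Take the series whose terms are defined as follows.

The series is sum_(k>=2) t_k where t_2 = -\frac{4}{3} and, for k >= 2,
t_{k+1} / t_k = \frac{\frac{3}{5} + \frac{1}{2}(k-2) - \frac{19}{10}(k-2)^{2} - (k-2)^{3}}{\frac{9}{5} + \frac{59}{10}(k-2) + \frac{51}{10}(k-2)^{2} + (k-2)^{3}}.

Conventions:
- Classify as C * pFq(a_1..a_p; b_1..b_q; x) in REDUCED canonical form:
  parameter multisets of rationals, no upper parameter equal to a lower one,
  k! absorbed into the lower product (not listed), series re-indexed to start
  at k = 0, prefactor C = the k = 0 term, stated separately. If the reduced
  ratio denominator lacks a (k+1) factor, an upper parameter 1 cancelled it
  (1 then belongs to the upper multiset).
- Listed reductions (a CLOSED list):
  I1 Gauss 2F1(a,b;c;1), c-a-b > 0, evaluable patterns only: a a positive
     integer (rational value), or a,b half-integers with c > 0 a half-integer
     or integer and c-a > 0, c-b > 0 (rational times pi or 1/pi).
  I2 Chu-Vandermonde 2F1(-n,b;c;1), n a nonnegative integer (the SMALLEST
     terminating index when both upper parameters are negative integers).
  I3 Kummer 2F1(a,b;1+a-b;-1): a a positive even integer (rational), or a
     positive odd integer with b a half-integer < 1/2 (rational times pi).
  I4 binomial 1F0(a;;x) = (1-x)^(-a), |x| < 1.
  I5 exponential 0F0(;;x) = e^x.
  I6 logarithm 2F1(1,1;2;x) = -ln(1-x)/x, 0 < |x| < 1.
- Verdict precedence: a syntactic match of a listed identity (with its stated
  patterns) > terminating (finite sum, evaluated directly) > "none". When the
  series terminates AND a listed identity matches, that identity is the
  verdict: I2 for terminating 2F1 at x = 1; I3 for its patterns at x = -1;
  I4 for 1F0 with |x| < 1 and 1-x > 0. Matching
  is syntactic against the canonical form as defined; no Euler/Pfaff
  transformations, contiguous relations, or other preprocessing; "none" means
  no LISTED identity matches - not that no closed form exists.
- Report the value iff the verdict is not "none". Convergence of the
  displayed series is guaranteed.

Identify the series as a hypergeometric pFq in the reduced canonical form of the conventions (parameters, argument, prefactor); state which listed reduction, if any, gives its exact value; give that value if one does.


The tell: t_0 = -\frac{4}{3} here, and the ratio is unreduced: k + 1/2 divides both sides (prefactor -4/3).
Step ratio: r(k) = -1 * (k-\frac{3}{5}) (k+2) / [(k+\frac{18}{5}) (k+1)] - rational in k. x = -1; t_0 = -\frac{4}{3}; negate the roots.

At argument -1: a 2F1 with upper {-\frac{3}{5}, 2}, lower {\frac{18}{5}}, scaled by C = -\frac{4}{3}. Verdict at x = -1: Kummer (I3) matches (x = -1; c = \frac{18}{5} equals 1+a-b for upper {-\frac{3}{5}, 2}: listed pattern). Exact value: -\frac{26}{15}.


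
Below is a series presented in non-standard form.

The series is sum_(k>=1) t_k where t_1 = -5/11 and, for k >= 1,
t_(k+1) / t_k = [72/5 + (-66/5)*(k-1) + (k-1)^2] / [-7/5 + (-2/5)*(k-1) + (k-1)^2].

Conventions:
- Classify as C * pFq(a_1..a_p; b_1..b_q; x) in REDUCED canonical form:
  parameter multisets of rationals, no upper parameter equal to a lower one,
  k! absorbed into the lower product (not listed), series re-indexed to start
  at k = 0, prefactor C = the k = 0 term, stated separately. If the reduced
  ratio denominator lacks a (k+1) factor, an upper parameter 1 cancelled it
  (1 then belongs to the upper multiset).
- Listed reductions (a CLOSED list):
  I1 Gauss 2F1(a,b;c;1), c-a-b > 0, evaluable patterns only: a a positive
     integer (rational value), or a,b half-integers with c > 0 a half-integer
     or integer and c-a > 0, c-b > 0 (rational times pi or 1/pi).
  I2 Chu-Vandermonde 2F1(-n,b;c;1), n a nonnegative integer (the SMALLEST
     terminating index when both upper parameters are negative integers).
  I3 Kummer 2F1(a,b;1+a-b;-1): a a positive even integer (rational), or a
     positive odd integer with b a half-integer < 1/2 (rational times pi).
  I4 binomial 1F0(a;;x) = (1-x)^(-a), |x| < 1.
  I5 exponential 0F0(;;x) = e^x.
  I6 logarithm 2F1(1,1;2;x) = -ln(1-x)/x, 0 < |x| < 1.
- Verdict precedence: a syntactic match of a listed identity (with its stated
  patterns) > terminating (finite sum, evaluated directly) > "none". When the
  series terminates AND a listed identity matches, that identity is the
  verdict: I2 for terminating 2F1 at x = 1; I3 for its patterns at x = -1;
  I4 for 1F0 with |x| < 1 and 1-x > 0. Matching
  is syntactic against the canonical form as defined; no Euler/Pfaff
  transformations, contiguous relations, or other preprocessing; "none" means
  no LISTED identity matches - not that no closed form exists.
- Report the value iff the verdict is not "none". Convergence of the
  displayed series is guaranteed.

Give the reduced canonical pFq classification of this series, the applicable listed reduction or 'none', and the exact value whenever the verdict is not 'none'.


First insight: with t_0 = -5/11, the expanded ratio factors over Q; C = -5/11, roots give parameters.
Consecutive-term ratio: r(k) = 1 * (k-12) (k-6/5) / [(k-7/5) (k+1)] - poly over poly, x = 1 from leading terms; C = -5/11 at k = 0.

With C = -5/11: the canonical form is 2F1(-12, -6/5; -7/5; 1). Verdict (x = 1): Chu-Vandermonde (I2) applies (terminating 2F1 at x = 1 with n = 12, b = -6/5, c = -7/5). Its exact value is 155295/43516.


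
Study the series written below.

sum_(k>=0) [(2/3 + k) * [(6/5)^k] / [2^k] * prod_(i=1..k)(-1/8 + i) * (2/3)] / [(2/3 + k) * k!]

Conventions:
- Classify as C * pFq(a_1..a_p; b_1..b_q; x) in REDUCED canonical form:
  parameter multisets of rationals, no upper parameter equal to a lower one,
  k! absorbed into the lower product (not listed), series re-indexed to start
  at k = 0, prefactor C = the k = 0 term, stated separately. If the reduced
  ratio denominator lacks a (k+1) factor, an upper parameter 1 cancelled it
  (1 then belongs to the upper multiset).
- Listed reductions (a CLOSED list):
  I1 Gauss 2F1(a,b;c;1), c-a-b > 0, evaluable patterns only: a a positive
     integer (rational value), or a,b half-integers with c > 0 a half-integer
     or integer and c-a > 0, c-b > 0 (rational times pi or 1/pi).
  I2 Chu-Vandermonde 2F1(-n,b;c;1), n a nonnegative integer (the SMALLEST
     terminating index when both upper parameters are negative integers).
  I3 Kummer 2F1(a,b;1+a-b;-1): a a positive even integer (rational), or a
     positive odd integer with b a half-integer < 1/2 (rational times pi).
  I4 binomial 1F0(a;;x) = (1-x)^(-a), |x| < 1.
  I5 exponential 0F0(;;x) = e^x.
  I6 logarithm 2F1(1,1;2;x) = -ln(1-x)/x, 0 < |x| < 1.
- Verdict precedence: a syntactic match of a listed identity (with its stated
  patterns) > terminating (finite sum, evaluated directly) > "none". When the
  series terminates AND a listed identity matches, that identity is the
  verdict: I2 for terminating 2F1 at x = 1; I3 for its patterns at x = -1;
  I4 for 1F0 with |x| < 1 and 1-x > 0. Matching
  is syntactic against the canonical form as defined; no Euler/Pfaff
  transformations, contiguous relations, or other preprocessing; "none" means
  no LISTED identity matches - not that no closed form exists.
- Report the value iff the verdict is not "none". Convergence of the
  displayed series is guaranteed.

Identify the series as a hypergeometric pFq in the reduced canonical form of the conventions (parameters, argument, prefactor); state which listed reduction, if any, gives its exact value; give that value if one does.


Canonical form: C = 2/3 times 1F0 with upper {7/8}, lower {-}, x = 3/5. Verdict at x = 3/5: binomial (I4) matches (the 1F0 binomial series: exponent -7/8, x = 3/5). Exact value: (2/3) * (2/5)^(-7/8).

The tell: x = (3/5) and the two k-th powers (C = 2/3) combine into one argument.
Consecutive-term ratio: r(k) = (3/5) * (k+7/8) / [(k+1)] - poly over poly, x = (3/5) from leading terms; C = 2/3 at k = 0.
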